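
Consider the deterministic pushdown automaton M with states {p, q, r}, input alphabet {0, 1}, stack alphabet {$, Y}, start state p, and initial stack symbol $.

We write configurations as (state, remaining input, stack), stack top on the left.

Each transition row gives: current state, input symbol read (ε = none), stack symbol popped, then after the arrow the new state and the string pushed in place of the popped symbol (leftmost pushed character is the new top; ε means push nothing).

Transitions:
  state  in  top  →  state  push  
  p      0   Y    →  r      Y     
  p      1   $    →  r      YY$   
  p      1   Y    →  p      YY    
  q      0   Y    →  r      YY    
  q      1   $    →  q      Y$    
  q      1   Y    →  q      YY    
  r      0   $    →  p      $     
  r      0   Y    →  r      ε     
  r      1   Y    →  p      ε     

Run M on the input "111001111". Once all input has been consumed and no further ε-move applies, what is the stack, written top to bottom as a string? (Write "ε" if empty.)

YY$

(p, 111001111, $)
  read 1, top $: go to r, push YY$ → (r, 11001111, YY$)
  read 1, top Y: go to p, push ε → (p, 1001111, Y$)
  read 1, top Y: go to p, push YY → (p, 001111, YY$)
  read 0, top Y: go to r, push Y → (r, 01111, YY$)
  read 0, top Y: go to r, push ε → (r, 1111, Y$)
  read 1, top Y: go to p, push ε → (p, 111, $)
  read 1, top $: go to r, push YY$ → (r, 11, YY$)
  read 1, top Y: go to p, push ε → (p, 1, Y$)
  read 1, top Y: go to p, push YY → (p, ε, YY$)
All input consumed in state p with stack YY$.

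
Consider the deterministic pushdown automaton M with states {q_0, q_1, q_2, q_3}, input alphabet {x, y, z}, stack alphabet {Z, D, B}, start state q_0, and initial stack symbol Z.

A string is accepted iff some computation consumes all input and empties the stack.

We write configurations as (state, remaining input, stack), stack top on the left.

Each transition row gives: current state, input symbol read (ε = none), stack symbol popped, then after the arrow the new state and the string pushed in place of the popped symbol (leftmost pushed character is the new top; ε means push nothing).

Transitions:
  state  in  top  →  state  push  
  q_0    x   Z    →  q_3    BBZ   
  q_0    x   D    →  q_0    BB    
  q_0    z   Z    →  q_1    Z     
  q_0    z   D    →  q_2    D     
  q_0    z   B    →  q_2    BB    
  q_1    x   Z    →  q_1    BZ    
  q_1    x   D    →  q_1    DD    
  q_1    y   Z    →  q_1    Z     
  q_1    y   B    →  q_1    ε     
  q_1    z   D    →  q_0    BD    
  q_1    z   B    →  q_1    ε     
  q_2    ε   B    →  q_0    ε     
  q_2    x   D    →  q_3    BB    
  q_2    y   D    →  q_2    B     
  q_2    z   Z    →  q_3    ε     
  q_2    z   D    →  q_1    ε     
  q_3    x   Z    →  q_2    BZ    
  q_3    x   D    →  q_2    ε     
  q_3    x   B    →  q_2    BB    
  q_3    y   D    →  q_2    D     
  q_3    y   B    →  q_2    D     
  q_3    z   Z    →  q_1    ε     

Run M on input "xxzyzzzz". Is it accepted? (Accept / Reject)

Reject

(q_0, xxzyzzzz, Z)
  read x, top Z: go to q_3, push BBZ → (q_3, xzyzzzz, BBZ)
  read x, top B: go to q_2, push BB → (q_2, zyzzzz, BBBZ)
  ε-move, top B: go to q_0, push ε → (q_0, zyzzzz, BBZ)
  read z, top B: go to q_2, push BB → (q_2, yzzzz, BBBZ)
  ε-move, top B: go to q_0, push ε → (q_0, yzzzz, BBZ)
No transition applies at (q_0, yzzzz, BBZ); input not fully consumed.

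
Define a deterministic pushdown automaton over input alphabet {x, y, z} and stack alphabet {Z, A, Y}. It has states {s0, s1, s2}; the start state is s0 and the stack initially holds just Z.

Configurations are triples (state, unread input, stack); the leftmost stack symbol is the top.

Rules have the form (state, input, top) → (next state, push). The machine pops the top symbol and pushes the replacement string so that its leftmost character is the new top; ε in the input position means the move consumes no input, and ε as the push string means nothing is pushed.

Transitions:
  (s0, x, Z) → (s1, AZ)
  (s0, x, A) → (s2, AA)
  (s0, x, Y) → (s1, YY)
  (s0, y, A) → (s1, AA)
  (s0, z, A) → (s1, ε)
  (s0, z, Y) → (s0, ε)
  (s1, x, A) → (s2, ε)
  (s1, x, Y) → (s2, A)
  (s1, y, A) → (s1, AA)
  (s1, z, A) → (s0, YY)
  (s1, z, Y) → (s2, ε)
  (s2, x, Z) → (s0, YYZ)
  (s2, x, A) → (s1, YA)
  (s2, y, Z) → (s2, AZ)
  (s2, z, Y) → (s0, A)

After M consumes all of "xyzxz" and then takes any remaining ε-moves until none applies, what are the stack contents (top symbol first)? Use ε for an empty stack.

YYAZ

(s0, xyzxz, Z)
  read x, top Z: go to s1, push AZ → (s1, yzxz, AZ)
  read y, top A: go to s1, push AA → (s1, zxz, AAZ)
  read z, top A: go to s0, push YY → (s0, xz, YYAZ)
  read x, top Y: go to s1, push YY → (s1, z, YYYAZ)
  read z, top Y: go to s2, push ε → (s2, ε, YYAZ)
All input consumed in state s2 with stack YYAZ.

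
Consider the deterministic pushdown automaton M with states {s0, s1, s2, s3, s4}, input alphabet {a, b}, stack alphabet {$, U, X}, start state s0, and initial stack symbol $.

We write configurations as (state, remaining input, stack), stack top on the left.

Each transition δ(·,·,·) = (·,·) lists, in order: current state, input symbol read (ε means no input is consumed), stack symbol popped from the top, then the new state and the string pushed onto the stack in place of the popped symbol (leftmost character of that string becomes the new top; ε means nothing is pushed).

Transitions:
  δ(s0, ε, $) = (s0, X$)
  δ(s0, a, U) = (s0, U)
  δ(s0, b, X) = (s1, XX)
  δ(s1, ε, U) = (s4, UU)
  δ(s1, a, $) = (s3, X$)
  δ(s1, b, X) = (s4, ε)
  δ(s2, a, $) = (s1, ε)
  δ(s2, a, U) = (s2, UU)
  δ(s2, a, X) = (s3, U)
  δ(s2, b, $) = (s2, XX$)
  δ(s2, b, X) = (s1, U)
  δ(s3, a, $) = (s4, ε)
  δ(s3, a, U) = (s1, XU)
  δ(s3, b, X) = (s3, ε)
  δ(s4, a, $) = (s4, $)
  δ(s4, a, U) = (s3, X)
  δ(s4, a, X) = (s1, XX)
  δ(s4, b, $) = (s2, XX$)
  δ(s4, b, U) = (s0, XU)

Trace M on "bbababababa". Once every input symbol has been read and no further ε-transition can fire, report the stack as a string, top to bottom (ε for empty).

(s0, bbababababa, $) ⊢ (s0, bbababababa, X$) ⊢ (s1, bababababa, XX$) ⊢ (s4, ababababa, X$) ⊢ (s1, babababa, XX$) ⊢ (s4, abababa, X$) ⊢ (s1, bababa, XX$) ⊢ (s4, ababa, X$) ⊢ (s1, baba, XX$) ⊢ (s4, aba, X$) ⊢ (s1, ba, XX$) ⊢ (s4, a, X$) ⊢ (s1, ε, XX$)
All input consumed in state s1 with stack XX$.

XX$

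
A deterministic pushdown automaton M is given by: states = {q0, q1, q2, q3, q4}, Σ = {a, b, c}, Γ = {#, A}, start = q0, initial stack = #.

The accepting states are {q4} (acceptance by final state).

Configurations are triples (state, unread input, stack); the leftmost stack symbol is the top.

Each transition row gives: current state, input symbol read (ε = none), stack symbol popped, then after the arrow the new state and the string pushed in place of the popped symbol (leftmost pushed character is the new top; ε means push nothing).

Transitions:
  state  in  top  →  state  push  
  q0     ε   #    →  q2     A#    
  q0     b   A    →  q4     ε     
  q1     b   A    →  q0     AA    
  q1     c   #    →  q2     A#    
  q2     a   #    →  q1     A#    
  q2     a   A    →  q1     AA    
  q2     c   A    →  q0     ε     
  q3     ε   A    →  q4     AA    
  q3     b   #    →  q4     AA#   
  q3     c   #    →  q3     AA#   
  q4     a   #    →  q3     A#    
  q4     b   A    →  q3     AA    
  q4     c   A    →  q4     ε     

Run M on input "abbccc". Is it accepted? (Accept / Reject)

Reject

(q0, abbccc, #)
  ε-move, top #: go to q2, push A# → (q2, abbccc, A#)
  read a, top A: go to q1, push AA → (q1, bbccc, AA#)
  read b, top A: go to q0, push AA → (q0, bccc, AAA#)
  read b, top A: go to q4, push ε → (q4, ccc, AA#)
  read c, top A: go to q4, push ε → (q4, cc, A#)
  read c, top A: go to q4, push ε → (q4, c, #)
No transition applies at (q4, c, #); input not fully consumed.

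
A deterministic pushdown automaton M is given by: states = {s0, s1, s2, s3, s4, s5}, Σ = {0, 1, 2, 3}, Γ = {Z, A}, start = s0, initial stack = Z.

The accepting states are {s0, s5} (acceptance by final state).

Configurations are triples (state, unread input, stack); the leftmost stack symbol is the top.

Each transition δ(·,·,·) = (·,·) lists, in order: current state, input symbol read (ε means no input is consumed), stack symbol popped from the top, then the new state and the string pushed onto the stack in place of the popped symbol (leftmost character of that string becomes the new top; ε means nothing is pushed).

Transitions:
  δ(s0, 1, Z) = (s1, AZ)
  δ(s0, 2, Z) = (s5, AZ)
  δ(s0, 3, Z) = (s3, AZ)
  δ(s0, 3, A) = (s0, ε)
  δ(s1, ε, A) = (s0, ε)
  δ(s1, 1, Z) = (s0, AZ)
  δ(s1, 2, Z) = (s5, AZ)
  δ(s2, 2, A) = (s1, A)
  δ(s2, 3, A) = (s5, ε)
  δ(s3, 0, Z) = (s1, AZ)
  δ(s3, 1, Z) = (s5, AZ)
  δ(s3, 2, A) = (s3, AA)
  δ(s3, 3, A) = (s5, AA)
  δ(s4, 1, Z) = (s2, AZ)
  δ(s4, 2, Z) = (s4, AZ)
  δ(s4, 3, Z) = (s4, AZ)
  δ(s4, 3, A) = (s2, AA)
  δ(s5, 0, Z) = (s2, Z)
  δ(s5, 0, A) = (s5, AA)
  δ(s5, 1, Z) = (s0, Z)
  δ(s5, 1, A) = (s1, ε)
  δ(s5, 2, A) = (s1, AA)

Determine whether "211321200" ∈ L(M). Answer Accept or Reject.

(s0, 211321200, Z)
  read 2, top Z: go to s5, push AZ → (s5, 11321200, AZ)
  read 1, top A: go to s1, push ε → (s1, 1321200, Z)
  read 1, top Z: go to s0, push AZ → (s0, 321200, AZ)
  read 3, top A: go to s0, push ε → (s0, 21200, Z)
  read 2, top Z: go to s5, push AZ → (s5, 1200, AZ)
  read 1, top A: go to s1, push ε → (s1, 200, Z)
  read 2, top Z: go to s5, push AZ → (s5, 00, AZ)
  read 0, top A: go to s5, push AA → (s5, 0, AAZ)
  read 0, top A: go to s5, push AA → (s5, ε, AAAZ)
All input consumed; state s5 ∈ F.

Accept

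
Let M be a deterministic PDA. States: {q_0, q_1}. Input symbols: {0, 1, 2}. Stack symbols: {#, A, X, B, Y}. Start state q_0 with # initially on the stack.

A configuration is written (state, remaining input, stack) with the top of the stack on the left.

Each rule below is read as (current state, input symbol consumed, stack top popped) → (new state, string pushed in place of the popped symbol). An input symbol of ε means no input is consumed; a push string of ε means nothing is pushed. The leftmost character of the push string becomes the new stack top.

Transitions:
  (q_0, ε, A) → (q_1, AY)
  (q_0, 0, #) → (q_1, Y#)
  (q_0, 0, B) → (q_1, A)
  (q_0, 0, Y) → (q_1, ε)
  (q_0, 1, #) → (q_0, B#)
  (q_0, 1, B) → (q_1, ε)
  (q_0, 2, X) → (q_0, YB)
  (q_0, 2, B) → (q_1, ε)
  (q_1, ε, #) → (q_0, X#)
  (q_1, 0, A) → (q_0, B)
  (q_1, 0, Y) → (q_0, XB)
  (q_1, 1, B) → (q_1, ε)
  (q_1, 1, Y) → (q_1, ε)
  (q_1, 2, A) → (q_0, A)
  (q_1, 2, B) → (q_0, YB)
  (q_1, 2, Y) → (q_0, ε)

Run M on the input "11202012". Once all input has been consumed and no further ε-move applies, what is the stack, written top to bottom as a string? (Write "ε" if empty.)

YB#

(q_0, 11202012, #)
  read 1, top #: go to q_0, push B# → (q_0, 1202012, B#)
  read 1, top B: go to q_1, push ε → (q_1, 202012, #)
  ε-move, top #: go to q_0, push X# → (q_0, 202012, X#)
  read 2, top X: go to q_0, push YB → (q_0, 02012, YB#)
  read 0, top Y: go to q_1, push ε → (q_1, 2012, B#)
  read 2, top B: go to q_0, push YB → (q_0, 012, YB#)
  read 0, top Y: go to q_1, push ε → (q_1, 12, B#)
  read 1, top B: go to q_1, push ε → (q_1, 2, #)
  ε-move, top #: go to q_0, push X# → (q_0, 2, X#)
  read 2, top X: go to q_0, push YB → (q_0, ε, YB#)
All input consumed in state q_0 with stack YB#.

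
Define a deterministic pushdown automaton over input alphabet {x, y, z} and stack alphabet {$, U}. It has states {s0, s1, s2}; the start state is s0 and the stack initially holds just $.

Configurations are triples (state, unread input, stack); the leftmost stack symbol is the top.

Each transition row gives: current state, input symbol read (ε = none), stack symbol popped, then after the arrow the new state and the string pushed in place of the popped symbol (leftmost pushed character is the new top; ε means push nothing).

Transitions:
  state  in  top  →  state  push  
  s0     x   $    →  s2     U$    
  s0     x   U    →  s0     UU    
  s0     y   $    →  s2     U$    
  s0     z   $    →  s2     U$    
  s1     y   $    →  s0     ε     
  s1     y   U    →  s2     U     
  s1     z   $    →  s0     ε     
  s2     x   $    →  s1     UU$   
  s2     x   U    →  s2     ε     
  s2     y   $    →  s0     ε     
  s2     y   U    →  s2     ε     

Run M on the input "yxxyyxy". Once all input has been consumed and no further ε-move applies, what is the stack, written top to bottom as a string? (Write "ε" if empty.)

ε

(s0, yxxyyxy, $)
  read y, top $: go to s2, push U$ → (s2, xxyyxy, U$)
  read x, top U: go to s2, push ε → (s2, xyyxy, $)
  read x, top $: go to s1, push UU$ → (s1, yyxy, UU$)
  read y, top U: go to s2, push U → (s2, yxy, UU$)
  read y, top U: go to s2, push ε → (s2, xy, U$)
  read x, top U: go to s2, push ε → (s2, y, $)
  read y, top $: go to s0, push ε → (s0, ε, ε)
All input consumed in state s0 with stack ε.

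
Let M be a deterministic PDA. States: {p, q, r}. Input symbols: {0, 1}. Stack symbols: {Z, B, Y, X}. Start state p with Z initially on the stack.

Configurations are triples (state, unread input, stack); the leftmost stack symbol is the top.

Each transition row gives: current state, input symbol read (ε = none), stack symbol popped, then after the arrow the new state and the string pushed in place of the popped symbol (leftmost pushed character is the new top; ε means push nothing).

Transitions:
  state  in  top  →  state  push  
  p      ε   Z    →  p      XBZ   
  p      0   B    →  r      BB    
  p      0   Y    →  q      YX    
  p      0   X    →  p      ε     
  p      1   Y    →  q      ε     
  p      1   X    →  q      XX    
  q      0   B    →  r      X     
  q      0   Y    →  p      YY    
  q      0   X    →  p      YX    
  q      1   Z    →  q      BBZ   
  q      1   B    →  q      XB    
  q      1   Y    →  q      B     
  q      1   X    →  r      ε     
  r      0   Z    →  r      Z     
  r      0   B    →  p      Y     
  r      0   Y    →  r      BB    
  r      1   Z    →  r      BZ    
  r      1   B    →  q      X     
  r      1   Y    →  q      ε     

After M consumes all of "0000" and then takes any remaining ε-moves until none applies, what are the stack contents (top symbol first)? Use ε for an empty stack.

(p, 0000, Z)
  ε-move, top Z: go to p, push XBZ → (p, 0000, XBZ)
  read 0, top X: go to p, push ε → (p, 000, BZ)
  read 0, top B: go to r, push BB → (r, 00, BBZ)
  read 0, top B: go to p, push Y → (p, 0, YBZ)
  read 0, top Y: go to q, push YX → (q, ε, YXBZ)
All input consumed in state q with stack YXBZ.

YXBZ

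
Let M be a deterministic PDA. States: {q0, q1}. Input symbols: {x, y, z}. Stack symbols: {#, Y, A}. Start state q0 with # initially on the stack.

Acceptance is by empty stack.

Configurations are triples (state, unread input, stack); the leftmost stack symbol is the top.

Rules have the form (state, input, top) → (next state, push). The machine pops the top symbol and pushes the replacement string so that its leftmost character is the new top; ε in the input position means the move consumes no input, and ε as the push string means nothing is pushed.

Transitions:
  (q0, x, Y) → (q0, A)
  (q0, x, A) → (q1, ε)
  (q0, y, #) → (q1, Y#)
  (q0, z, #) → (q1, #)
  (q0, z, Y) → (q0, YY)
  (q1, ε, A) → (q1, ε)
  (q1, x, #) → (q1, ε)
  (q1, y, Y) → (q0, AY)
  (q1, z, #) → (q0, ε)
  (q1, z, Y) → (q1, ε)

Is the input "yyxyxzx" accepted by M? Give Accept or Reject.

Accept

(q0, yyxyxzx, #)
  read y, top #: go to q1, push Y# → (q1, yxyxzx, Y#)
  read y, top Y: go to q0, push AY → (q0, xyxzx, AY#)
  read x, top A: go to q1, push ε → (q1, yxzx, Y#)
  read y, top Y: go to q0, push AY → (q0, xzx, AY#)
  read x, top A: go to q1, push ε → (q1, zx, Y#)
  read z, top Y: go to q1, push ε → (q1, x, #)
  read x, top #: go to q1, push ε → (q1, ε, ε)
All input consumed and the stack is empty.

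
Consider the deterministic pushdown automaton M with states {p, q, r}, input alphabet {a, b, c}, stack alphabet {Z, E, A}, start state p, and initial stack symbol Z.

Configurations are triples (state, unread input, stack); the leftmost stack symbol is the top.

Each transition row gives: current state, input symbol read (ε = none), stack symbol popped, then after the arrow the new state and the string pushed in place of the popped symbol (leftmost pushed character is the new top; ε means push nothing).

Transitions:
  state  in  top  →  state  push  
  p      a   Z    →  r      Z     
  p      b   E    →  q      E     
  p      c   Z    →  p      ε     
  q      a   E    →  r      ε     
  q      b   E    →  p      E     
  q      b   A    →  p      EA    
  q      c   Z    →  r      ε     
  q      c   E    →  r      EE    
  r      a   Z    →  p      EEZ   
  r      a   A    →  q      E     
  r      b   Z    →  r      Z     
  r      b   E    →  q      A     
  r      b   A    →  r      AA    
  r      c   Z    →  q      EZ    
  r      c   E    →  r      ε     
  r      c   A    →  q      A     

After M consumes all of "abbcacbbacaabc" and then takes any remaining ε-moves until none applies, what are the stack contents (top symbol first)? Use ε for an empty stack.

(p, abbcacbbacaabc, Z) ⊢ (r, bbcacbbacaabc, Z) ⊢ (r, bcacbbacaabc, Z) ⊢ (r, cacbbacaabc, Z) ⊢ (q, acbbacaabc, EZ) ⊢ (r, cbbacaabc, Z) ⊢ (q, bbacaabc, EZ) ⊢ (p, bacaabc, EZ) ⊢ (q, acaabc, EZ) ⊢ (r, caabc, Z) ⊢ (q, aabc, EZ) ⊢ (r, abc, Z) ⊢ (p, bc, EEZ) ⊢ (q, c, EEZ) ⊢ (r, ε, EEEZ)
All input consumed in state r with stack EEEZ.

EEEZ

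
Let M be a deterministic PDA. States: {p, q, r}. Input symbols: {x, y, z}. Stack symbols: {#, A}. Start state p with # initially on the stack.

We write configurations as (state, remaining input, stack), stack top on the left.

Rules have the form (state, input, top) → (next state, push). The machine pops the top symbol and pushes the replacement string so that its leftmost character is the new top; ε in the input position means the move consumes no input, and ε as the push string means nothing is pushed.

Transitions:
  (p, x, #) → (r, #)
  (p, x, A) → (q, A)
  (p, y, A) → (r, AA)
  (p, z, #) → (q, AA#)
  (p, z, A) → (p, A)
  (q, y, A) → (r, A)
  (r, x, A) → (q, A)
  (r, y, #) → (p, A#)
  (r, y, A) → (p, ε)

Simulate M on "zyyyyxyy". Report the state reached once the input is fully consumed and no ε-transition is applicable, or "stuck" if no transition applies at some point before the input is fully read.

p

(p, zyyyyxyy, #)
  read z, top #: go to q, push AA# → (q, yyyyxyy, AA#)
  read y, top A: go to r, push A → (r, yyyxyy, AA#)
  read y, top A: go to p, push ε → (p, yyxyy, A#)
  read y, top A: go to r, push AA → (r, yxyy, AA#)
  read y, top A: go to p, push ε → (p, xyy, A#)
  read x, top A: go to q, push A → (q, yy, A#)
  read y, top A: go to r, push A → (r, y, A#)
  read y, top A: go to p, push ε → (p, ε, #)
All input consumed; M is in state p.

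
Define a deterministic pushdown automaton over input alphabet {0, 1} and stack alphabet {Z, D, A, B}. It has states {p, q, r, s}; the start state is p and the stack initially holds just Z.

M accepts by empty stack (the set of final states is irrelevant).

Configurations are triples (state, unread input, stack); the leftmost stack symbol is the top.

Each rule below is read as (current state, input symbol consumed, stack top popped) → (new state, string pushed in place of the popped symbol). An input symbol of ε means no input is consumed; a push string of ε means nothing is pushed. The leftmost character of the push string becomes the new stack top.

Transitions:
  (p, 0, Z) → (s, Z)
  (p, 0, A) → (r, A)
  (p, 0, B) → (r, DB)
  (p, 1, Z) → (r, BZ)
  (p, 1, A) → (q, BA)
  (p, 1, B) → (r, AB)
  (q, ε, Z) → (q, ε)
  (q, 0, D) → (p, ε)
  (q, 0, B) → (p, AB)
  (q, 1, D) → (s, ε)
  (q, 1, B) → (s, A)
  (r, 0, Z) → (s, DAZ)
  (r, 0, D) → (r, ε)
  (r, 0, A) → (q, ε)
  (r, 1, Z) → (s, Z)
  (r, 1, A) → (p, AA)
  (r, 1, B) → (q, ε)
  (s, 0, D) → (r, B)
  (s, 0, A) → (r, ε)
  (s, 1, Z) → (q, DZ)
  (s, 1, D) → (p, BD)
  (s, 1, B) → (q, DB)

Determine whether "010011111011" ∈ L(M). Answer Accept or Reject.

Accept

(p, 010011111011, Z)
  read 0, top Z: go to s, push Z → (s, 10011111011, Z)
  read 1, top Z: go to q, push DZ → (q, 0011111011, DZ)
  read 0, top D: go to p, push ε → (p, 011111011, Z)
  read 0, top Z: go to s, push Z → (s, 11111011, Z)
  read 1, top Z: go to q, push DZ → (q, 1111011, DZ)
  read 1, top D: go to s, push ε → (s, 111011, Z)
  read 1, top Z: go to q, push DZ → (q, 11011, DZ)
  read 1, top D: go to s, push ε → (s, 1011, Z)
  read 1, top Z: go to q, push DZ → (q, 011, DZ)
  read 0, top D: go to p, push ε → (p, 11, Z)
  read 1, top Z: go to r, push BZ → (r, 1, BZ)
  read 1, top B: go to q, push ε → (q, ε, Z)
  ε-move, top Z: go to q, push ε → (q, ε, ε)
All input consumed and the stack is empty.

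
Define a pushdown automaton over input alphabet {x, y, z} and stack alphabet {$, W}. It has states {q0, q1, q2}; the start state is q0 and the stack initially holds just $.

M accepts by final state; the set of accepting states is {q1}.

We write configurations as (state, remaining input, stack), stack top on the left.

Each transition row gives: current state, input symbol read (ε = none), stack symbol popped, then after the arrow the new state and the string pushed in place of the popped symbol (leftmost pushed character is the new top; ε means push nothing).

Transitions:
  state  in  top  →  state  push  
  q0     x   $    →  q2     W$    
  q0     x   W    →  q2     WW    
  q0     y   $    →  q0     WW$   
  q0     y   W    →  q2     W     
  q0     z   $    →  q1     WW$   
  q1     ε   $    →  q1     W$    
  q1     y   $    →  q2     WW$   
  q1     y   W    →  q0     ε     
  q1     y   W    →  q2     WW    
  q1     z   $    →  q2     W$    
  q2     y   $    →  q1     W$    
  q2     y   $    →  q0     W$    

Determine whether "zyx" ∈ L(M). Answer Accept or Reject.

Reject

No computation consumes all input and reaches a final state.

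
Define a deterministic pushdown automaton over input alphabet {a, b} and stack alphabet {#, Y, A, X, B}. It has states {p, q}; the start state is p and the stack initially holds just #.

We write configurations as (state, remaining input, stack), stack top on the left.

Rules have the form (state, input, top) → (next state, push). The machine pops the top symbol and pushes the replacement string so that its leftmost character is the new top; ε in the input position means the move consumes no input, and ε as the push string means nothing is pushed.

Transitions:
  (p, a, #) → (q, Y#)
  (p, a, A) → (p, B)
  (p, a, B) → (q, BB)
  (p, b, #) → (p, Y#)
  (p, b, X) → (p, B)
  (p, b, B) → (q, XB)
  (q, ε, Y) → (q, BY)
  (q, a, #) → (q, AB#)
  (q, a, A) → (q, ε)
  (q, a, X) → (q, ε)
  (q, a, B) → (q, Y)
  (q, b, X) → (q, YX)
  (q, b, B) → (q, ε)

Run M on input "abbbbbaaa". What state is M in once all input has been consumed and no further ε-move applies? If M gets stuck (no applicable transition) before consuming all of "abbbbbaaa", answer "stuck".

q

(p, abbbbbaaa, #)
  read a, top #: go to q, push Y# → (q, bbbbbaaa, Y#)
  ε-move, top Y: go to q, push BY → (q, bbbbbaaa, BY#)
  read b, top B: go to q, push ε → (q, bbbbaaa, Y#)
  ε-move, top Y: go to q, push BY → (q, bbbbaaa, BY#)
  read b, top B: go to q, push ε → (q, bbbaaa, Y#)
  ε-move, top Y: go to q, push BY → (q, bbbaaa, BY#)
  read b, top B: go to q, push ε → (q, bbaaa, Y#)
  ε-move, top Y: go to q, push BY → (q, bbaaa, BY#)
  read b, top B: go to q, push ε → (q, baaa, Y#)
  ε-move, top Y: go to q, push BY → (q, baaa, BY#)
  read b, top B: go to q, push ε → (q, aaa, Y#)
  ε-move, top Y: go to q, push BY → (q, aaa, BY#)
  read a, top B: go to q, push Y → (q, aa, YY#)
  ε-move, top Y: go to q, push BY → (q, aa, BYY#)
  read a, top B: go to q, push Y → (q, a, YYY#)
  ε-move, top Y: go to q, push BY → (q, a, BYYY#)
  read a, top B: go to q, push Y → (q, ε, YYYY#)
  ε-move, top Y: go to q, push BY → (q, ε, BYYYY#)
All input consumed; M is in state q.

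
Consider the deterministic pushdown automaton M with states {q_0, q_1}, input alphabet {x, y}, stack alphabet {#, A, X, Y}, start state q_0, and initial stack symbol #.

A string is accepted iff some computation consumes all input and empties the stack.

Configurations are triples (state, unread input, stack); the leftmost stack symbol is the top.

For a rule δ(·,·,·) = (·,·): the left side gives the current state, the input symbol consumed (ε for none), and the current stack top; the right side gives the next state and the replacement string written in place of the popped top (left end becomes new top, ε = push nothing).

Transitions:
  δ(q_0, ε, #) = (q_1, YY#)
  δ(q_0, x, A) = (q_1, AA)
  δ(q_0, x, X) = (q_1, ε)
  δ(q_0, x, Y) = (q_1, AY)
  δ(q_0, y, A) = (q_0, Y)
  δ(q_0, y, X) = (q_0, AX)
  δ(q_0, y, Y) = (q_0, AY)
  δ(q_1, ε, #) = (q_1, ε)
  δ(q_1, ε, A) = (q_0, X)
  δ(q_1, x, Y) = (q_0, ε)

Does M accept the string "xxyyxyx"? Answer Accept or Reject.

(q_0, xxyyxyx, #) ⊢ (q_1, xxyyxyx, YY#) ⊢ (q_0, xyyxyx, Y#) ⊢ (q_1, yyxyx, AY#) ⊢ (q_0, yyxyx, XY#) ⊢ (q_0, yxyx, AXY#) ⊢ (q_0, xyx, YXY#) ⊢ (q_1, yx, AYXY#) ⊢ (q_0, yx, XYXY#) ⊢ (q_0, x, AXYXY#) ⊢ (q_1, ε, AAXYXY#) ⊢ (q_0, ε, XAXYXY#)
All input consumed; stack is XAXYXY#, not empty, and no further ε-move applies.

Reject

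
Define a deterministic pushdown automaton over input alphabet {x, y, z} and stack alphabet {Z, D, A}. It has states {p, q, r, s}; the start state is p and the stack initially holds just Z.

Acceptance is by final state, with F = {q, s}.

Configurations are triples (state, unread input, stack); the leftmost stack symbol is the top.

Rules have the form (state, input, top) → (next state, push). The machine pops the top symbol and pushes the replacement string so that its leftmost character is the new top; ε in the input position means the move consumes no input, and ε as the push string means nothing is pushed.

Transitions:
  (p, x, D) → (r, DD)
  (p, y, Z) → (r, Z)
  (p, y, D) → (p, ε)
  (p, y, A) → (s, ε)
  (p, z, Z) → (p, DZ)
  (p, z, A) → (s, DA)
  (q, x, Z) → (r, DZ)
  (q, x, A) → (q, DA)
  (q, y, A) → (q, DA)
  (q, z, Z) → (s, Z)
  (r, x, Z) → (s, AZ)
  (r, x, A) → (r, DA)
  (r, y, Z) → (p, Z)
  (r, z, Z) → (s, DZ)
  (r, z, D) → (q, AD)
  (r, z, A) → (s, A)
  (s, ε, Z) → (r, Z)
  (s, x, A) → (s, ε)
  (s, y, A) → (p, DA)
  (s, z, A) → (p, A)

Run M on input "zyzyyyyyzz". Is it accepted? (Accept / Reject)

(p, zyzyyyyyzz, Z) ⊢ (p, yzyyyyyzz, DZ) ⊢ (p, zyyyyyzz, Z) ⊢ (p, yyyyyzz, DZ) ⊢ (p, yyyyzz, Z) ⊢ (r, yyyzz, Z) ⊢ (p, yyzz, Z) ⊢ (r, yzz, Z) ⊢ (p, zz, Z) ⊢ (p, z, DZ)
No transition applies at (p, z, DZ); input not fully consumed.

Reject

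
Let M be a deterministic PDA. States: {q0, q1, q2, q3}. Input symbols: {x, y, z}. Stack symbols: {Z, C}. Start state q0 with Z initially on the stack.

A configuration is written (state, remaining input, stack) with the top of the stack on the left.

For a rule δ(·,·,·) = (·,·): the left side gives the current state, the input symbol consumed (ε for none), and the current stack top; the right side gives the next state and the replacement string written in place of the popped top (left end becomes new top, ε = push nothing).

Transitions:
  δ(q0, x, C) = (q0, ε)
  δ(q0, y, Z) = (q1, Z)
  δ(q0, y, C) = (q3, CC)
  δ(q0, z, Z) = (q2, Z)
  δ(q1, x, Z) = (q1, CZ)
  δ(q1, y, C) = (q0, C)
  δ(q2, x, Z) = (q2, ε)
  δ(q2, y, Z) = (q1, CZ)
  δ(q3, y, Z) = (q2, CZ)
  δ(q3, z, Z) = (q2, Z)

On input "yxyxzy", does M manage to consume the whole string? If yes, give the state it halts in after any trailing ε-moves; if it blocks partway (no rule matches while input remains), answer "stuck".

q1

(q0, yxyxzy, Z) ⊢ (q1, xyxzy, Z) ⊢ (q1, yxzy, CZ) ⊢ (q0, xzy, CZ) ⊢ (q0, zy, Z) ⊢ (q2, y, Z) ⊢ (q1, ε, CZ)
All input consumed; M is in state q1.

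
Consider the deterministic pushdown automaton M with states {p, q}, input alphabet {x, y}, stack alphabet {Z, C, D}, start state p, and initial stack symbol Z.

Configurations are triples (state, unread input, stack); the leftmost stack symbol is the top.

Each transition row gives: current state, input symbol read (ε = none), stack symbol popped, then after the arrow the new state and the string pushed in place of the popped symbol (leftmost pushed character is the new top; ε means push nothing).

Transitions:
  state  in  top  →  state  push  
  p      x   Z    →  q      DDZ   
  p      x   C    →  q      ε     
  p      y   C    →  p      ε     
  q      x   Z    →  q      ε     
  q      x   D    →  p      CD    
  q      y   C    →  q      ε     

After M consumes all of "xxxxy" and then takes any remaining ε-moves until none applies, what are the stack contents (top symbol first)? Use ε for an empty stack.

(p, xxxxy, Z)
  read x, top Z: go to q, push DDZ → (q, xxxy, DDZ)
  read x, top D: go to p, push CD → (p, xxy, CDDZ)
  read x, top C: go to q, push ε → (q, xy, DDZ)
  read x, top D: go to p, push CD → (p, y, CDDZ)
  read y, top C: go to p, push ε → (p, ε, DDZ)
All input consumed in state p with stack DDZ.

DDZ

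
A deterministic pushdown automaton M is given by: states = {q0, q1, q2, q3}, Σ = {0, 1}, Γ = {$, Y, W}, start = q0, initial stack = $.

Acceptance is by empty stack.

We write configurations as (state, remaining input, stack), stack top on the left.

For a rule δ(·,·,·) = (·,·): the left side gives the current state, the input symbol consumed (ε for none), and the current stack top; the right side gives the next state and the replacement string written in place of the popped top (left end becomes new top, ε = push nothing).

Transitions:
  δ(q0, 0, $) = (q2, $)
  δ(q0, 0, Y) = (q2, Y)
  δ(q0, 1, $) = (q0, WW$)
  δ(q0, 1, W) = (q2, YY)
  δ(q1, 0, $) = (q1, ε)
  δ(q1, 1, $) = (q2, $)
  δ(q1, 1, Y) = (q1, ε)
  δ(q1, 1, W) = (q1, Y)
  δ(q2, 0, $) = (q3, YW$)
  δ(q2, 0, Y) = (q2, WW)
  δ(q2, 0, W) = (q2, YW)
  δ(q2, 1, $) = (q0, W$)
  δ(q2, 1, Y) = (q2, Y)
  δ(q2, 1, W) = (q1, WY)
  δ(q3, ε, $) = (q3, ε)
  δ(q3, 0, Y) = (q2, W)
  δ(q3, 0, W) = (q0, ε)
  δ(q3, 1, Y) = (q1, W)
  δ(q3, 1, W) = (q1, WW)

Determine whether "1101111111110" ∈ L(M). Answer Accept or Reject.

Accept

(q0, 1101111111110, $)
  read 1, top $: go to q0, push WW$ → (q0, 101111111110, WW$)
  read 1, top W: go to q2, push YY → (q2, 01111111110, YYW$)
  read 0, top Y: go to q2, push WW → (q2, 1111111110, WWYW$)
  read 1, top W: go to q1, push WY → (q1, 111111110, WYWYW$)
  read 1, top W: go to q1, push Y → (q1, 11111110, YYWYW$)
  read 1, top Y: go to q1, push ε → (q1, 1111110, YWYW$)
  read 1, top Y: go to q1, push ε → (q1, 111110, WYW$)
  read 1, top W: go to q1, push Y → (q1, 11110, YYW$)
  read 1, top Y: go to q1, push ε → (q1, 1110, YW$)
  read 1, top Y: go to q1, push ε → (q1, 110, W$)
  read 1, top W: go to q1, push Y → (q1, 10, Y$)
  read 1, top Y: go to q1, push ε → (q1, 0, $)
  read 0, top $: go to q1, push ε → (q1, ε, ε)
All input consumed and the stack is empty.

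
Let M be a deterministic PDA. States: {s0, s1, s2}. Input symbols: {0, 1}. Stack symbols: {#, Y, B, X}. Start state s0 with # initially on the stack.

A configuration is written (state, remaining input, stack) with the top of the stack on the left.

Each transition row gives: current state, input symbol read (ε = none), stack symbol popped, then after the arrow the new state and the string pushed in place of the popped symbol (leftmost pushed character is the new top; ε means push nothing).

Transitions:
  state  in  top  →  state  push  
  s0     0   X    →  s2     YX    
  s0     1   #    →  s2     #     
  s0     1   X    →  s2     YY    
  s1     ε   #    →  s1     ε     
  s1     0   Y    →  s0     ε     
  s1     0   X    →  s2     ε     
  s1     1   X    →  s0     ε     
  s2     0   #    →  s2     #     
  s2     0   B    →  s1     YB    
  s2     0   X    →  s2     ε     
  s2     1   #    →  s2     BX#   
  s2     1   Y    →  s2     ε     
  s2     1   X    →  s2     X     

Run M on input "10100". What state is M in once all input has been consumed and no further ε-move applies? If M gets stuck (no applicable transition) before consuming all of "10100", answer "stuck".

(s0, 10100, #)
  read 1, top #: go to s2, push # → (s2, 0100, #)
  read 0, top #: go to s2, push # → (s2, 100, #)
  read 1, top #: go to s2, push BX# → (s2, 00, BX#)
  read 0, top B: go to s1, push YB → (s1, 0, YBX#)
  read 0, top Y: go to s0, push ε → (s0, ε, BX#)
All input consumed; M is in state s0.

s0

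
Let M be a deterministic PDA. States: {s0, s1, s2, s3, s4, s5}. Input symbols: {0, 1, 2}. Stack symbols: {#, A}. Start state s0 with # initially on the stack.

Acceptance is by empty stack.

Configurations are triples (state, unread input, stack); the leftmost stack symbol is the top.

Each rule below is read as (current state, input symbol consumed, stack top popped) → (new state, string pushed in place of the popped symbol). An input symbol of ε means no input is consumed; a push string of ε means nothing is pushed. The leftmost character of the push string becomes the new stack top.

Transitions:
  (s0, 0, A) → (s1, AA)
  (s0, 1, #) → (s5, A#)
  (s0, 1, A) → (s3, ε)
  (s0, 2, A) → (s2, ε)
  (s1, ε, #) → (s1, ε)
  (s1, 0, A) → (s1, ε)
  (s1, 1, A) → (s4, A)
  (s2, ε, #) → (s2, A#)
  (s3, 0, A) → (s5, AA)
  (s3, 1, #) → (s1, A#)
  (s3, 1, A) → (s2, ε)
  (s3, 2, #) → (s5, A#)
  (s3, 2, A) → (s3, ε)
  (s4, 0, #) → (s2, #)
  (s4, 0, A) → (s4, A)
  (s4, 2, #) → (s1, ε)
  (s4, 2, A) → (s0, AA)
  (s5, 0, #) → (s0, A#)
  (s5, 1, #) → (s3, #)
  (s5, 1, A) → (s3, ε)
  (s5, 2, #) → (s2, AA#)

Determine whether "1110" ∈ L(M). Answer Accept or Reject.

(s0, 1110, #) ⊢ (s5, 110, A#) ⊢ (s3, 10, #) ⊢ (s1, 0, A#) ⊢ (s1, ε, #) ⊢ (s1, ε, ε)
All input consumed and the stack is empty.

Accept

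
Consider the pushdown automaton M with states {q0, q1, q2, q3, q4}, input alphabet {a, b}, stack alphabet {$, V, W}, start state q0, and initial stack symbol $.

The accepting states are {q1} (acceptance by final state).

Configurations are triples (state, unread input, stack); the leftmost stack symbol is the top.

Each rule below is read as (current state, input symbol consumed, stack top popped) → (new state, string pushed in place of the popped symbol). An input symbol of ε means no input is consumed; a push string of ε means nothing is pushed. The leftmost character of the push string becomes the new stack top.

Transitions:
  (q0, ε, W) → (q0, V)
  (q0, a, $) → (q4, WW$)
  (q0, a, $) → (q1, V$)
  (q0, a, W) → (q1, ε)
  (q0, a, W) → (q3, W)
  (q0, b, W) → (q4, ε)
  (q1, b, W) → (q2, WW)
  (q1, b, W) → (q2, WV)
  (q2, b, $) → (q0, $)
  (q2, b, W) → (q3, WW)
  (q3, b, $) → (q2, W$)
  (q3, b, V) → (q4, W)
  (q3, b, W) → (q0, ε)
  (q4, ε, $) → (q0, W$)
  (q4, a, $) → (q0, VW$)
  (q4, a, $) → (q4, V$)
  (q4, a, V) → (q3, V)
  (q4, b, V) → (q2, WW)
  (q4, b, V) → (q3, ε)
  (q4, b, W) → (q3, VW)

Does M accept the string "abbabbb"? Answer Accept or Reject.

No computation consumes all input and reaches a final state.

Reject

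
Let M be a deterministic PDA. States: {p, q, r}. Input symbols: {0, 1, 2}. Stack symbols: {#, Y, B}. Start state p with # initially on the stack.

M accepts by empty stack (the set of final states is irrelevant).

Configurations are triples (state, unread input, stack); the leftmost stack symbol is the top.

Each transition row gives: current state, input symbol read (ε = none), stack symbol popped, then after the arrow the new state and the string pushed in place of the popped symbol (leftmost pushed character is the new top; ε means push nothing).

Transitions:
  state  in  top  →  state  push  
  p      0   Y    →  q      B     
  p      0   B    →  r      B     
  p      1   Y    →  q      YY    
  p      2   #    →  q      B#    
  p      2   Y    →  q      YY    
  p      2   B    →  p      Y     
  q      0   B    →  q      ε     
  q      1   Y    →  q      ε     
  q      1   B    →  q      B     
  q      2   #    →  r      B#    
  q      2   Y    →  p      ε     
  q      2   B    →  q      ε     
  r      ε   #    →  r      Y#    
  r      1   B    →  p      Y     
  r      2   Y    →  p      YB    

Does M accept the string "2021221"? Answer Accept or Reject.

Reject

(p, 2021221, #)
  read 2, top #: go to q, push B# → (q, 021221, B#)
  read 0, top B: go to q, push ε → (q, 21221, #)
  read 2, top #: go to r, push B# → (r, 1221, B#)
  read 1, top B: go to p, push Y → (p, 221, Y#)
  read 2, top Y: go to q, push YY → (q, 21, YY#)
  read 2, top Y: go to p, push ε → (p, 1, Y#)
  read 1, top Y: go to q, push YY → (q, ε, YY#)
All input consumed; stack is YY#, not empty, and no further ε-move applies.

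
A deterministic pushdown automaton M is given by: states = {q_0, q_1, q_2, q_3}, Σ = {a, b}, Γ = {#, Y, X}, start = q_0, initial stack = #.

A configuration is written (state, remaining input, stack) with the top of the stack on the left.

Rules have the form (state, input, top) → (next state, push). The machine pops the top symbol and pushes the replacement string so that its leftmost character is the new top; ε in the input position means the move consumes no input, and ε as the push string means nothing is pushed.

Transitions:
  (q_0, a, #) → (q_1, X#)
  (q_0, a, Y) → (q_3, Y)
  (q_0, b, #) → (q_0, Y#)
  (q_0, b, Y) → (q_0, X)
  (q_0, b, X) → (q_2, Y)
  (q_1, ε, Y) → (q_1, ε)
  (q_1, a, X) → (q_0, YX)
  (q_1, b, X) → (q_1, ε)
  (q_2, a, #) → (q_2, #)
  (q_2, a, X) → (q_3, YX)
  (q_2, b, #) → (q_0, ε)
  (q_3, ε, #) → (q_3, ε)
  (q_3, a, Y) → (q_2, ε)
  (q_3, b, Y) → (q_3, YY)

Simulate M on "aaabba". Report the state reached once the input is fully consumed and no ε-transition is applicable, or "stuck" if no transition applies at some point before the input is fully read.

q_2

(q_0, aaabba, #)
  read a, top #: go to q_1, push X# → (q_1, aabba, X#)
  read a, top X: go to q_0, push YX → (q_0, abba, YX#)
  read a, top Y: go to q_3, push Y → (q_3, bba, YX#)
  read b, top Y: go to q_3, push YY → (q_3, ba, YYX#)
  read b, top Y: go to q_3, push YY → (q_3, a, YYYX#)
  read a, top Y: go to q_2, push ε → (q_2, ε, YYX#)
All input consumed; M is in state q_2.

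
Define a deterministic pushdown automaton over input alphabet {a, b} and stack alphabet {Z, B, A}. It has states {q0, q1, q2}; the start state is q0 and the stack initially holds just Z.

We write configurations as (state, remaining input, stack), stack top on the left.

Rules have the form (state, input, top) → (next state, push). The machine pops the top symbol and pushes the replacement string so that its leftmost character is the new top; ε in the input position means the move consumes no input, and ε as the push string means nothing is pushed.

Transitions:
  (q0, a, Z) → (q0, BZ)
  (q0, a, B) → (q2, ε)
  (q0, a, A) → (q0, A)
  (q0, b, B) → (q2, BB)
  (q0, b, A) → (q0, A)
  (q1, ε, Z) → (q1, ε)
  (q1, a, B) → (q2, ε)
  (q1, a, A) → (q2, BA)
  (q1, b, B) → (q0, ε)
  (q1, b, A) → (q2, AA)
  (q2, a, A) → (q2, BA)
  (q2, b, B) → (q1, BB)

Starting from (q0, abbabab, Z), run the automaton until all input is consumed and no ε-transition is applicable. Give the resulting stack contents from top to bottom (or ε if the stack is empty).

BBBZ

(q0, abbabab, Z)
  read a, top Z: go to q0, push BZ → (q0, bbabab, BZ)
  read b, top B: go to q2, push BB → (q2, babab, BBZ)
  read b, top B: go to q1, push BB → (q1, abab, BBBZ)
  read a, top B: go to q2, push ε → (q2, bab, BBZ)
  read b, top B: go to q1, push BB → (q1, ab, BBBZ)
  read a, top B: go to q2, push ε → (q2, b, BBZ)
  read b, top B: go to q1, push BB → (q1, ε, BBBZ)
All input consumed in state q1 with stack BBBZ.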